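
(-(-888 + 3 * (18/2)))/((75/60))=3444/5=688.80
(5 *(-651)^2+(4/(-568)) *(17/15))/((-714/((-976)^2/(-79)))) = 1074858331865152/30036195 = 35785435.93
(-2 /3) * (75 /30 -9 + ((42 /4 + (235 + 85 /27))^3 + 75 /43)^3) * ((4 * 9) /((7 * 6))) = -2076008660752559696967.65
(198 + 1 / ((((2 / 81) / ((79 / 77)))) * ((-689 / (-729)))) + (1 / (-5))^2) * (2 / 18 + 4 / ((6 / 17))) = 66121115843 / 23873850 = 2769.60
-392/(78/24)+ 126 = 70/13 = 5.38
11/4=2.75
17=17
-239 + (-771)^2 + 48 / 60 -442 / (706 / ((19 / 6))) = 6292586657 / 10590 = 594200.82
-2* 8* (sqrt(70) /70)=-8* sqrt(70) /35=-1.91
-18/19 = -0.95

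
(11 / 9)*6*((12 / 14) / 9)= 44 / 63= 0.70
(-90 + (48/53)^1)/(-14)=2361/371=6.36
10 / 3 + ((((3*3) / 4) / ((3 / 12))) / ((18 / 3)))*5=65 / 6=10.83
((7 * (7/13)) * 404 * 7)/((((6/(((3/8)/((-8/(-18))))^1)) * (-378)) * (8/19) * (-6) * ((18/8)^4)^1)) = 0.06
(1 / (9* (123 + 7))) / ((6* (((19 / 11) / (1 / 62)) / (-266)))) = -77 / 217620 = -0.00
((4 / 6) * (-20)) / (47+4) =-40 / 153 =-0.26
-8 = -8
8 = 8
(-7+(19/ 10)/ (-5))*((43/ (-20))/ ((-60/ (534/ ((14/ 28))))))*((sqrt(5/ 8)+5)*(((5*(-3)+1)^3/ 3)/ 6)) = 53819101*sqrt(10)/ 5000+53819101/ 250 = 249314.59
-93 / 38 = -2.45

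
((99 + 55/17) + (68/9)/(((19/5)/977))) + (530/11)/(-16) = 522324349/255816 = 2041.80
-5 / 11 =-0.45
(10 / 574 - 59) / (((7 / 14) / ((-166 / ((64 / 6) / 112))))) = 8430144 / 41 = 205613.27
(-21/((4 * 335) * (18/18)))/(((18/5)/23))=-161/1608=-0.10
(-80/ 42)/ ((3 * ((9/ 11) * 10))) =-44/ 567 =-0.08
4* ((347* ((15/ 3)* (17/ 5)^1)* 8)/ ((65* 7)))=188768/ 455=414.87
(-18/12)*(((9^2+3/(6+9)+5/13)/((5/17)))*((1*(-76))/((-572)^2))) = 5138607/53167400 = 0.10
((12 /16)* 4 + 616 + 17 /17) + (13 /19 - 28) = 11261 /19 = 592.68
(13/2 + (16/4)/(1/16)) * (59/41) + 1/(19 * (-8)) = 632203/6232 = 101.44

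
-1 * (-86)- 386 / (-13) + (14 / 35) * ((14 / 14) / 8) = 30093 / 260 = 115.74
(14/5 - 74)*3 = -1068/5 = -213.60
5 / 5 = 1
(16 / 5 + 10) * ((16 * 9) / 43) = 9504 / 215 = 44.20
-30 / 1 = -30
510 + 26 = 536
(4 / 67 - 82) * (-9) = 49410 / 67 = 737.46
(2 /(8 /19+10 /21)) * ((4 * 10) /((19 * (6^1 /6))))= 840 /179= 4.69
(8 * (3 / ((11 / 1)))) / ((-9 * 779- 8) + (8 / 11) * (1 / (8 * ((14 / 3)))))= -336 / 1080923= -0.00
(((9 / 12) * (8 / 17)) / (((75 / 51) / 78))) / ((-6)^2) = 13 / 25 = 0.52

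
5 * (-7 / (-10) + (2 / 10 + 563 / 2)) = 1412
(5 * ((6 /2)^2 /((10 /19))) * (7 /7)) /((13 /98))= 8379 /13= 644.54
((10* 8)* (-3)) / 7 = -240 / 7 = -34.29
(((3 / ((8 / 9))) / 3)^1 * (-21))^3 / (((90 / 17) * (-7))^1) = 1821771 / 5120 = 355.81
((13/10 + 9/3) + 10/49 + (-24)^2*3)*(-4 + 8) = 1697854/245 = 6930.02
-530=-530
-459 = -459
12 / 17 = 0.71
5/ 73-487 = -35546/ 73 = -486.93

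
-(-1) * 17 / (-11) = -17 / 11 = -1.55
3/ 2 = 1.50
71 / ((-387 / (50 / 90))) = -355 / 3483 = -0.10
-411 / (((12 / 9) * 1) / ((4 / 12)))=-411 / 4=-102.75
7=7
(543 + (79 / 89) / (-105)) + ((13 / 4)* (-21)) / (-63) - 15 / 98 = 47440861 / 87220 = 543.92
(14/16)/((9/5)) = 35/72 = 0.49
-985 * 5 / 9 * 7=-34475 / 9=-3830.56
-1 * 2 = -2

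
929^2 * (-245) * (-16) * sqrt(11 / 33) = 3383120720 * sqrt(3) / 3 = 1953245658.39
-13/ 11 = -1.18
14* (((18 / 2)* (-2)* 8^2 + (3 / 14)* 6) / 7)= -16110 / 7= -2301.43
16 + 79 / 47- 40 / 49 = 16.86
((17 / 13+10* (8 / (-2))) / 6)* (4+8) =-1006 / 13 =-77.38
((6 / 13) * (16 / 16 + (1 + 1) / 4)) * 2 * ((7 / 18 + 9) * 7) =91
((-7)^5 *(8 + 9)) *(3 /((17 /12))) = -605052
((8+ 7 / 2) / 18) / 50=23 / 1800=0.01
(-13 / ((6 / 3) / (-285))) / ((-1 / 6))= -11115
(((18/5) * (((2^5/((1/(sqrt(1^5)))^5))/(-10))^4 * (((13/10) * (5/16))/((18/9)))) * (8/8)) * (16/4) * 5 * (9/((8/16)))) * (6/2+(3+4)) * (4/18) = 7667712/125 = 61341.70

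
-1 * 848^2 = -719104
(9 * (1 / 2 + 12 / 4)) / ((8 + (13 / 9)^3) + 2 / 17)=780759 / 275902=2.83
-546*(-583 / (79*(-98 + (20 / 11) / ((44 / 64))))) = -6419413 / 151917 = -42.26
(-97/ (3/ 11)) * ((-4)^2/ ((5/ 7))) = -119504/ 15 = -7966.93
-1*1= -1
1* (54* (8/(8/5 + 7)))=2160/43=50.23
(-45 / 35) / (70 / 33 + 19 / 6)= -594 / 2443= -0.24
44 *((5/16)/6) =55/24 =2.29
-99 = -99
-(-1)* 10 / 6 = 5 / 3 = 1.67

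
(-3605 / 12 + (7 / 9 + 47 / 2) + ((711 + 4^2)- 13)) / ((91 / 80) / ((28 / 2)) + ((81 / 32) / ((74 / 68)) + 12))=23329240 / 767619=30.39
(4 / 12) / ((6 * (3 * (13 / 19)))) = 19 / 702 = 0.03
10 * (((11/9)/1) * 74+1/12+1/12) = 906.11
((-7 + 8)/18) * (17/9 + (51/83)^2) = 70261/558009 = 0.13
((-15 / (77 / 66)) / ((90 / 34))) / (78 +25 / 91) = -26 / 419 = -0.06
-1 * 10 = -10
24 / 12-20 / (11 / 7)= -10.73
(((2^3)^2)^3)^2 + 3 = 68719476739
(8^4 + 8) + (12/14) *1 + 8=28790/7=4112.86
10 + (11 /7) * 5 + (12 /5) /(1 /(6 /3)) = 22.66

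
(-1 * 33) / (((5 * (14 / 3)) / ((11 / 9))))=-121 / 70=-1.73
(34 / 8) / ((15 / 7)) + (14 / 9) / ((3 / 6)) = 917 / 180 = 5.09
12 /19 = 0.63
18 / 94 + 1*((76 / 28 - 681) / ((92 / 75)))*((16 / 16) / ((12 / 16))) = -5577451 / 7567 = -737.08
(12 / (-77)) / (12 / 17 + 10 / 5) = -102 / 1771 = -0.06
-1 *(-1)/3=0.33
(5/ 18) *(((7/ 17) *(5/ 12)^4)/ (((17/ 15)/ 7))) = 765625/ 35956224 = 0.02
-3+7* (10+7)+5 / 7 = 817 / 7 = 116.71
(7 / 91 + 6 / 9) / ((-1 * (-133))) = 29 / 5187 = 0.01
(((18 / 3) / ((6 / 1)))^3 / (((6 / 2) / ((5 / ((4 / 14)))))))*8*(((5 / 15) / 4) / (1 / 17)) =595 / 9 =66.11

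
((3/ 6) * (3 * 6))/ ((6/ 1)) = 3/ 2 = 1.50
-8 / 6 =-4 / 3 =-1.33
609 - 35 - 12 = 562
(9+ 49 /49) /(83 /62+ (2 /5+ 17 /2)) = 1550 /1587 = 0.98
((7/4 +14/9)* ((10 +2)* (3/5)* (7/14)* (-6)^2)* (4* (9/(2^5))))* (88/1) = 212058/5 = 42411.60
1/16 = 0.06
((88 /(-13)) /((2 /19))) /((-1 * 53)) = 836 /689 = 1.21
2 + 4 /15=34 /15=2.27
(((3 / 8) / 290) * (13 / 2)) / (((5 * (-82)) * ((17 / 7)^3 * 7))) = -1911 / 9346491200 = -0.00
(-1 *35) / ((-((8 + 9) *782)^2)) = 35 / 176730436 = 0.00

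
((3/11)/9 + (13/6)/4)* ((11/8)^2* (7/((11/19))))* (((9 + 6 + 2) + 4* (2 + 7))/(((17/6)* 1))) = 1064399/4352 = 244.58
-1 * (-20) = 20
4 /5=0.80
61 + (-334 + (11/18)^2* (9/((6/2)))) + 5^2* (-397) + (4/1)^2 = -1099535/108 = -10180.88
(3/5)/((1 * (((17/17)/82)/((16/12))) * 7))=328/35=9.37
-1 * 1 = -1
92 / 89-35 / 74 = 3693 / 6586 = 0.56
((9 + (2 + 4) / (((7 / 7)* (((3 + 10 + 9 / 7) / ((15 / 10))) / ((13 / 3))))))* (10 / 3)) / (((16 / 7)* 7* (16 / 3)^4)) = 31671 / 10485760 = 0.00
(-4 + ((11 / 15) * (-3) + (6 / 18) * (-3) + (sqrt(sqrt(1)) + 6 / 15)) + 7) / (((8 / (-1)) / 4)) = -3 / 5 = -0.60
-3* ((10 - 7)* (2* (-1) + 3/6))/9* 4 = 6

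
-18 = -18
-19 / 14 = -1.36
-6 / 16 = -3 / 8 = -0.38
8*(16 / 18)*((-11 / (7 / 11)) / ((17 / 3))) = -7744 / 357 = -21.69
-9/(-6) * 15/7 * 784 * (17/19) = 42840/19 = 2254.74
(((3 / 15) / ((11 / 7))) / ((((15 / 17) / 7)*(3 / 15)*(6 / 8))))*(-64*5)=-213248 / 99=-2154.02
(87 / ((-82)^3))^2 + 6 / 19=1824040172355 / 5776126757056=0.32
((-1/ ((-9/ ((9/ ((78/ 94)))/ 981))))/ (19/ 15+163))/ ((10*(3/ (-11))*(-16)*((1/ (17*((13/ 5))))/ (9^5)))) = 1747413/ 3906560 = 0.45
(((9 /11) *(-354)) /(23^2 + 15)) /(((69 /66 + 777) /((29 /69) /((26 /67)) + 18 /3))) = -6747417 /1392091376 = -0.00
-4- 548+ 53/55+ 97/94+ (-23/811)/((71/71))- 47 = -2503280953/4192870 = -597.03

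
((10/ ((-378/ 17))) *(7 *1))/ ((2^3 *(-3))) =85/ 648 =0.13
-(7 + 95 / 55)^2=-9216 / 121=-76.17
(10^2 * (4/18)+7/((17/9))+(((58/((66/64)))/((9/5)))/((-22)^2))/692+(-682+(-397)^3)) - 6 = -6613219836457714/105690717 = -62571435.07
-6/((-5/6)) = 36/5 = 7.20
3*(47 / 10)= 141 / 10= 14.10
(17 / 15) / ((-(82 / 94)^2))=-37553 / 25215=-1.49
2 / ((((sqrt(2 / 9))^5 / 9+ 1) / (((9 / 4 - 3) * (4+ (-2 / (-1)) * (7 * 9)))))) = -194.50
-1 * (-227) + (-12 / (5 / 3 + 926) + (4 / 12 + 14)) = 2014784 / 8349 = 241.32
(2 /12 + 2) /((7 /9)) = 39 /14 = 2.79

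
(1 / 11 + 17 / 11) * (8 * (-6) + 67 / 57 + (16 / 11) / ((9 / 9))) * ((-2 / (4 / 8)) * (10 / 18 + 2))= 5234248 / 6897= 758.92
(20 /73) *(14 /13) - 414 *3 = -1178378 /949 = -1241.70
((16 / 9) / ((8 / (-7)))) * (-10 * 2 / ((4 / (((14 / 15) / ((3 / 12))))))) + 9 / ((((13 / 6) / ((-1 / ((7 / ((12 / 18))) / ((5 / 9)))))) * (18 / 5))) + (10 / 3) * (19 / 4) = 220193 / 4914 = 44.81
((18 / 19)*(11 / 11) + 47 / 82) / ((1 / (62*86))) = 6315754 / 779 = 8107.51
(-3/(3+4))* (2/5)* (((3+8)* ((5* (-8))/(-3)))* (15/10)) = -264/7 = -37.71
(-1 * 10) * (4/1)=-40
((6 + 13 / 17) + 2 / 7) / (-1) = -839 / 119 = -7.05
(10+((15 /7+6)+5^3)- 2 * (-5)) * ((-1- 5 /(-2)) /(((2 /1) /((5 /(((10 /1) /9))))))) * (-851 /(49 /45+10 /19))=-2632474890 /9667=-272315.60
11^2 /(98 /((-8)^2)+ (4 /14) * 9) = 27104 /919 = 29.49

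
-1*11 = -11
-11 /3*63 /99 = -7 /3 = -2.33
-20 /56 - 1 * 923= -12927 /14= -923.36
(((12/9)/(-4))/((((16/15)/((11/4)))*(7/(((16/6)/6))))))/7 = -55/7056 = -0.01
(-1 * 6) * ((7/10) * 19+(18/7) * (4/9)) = -3033/35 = -86.66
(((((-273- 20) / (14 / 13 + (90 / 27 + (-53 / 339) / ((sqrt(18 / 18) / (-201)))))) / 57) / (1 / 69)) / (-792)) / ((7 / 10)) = 9899591 / 554506260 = 0.02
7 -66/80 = 247/40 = 6.18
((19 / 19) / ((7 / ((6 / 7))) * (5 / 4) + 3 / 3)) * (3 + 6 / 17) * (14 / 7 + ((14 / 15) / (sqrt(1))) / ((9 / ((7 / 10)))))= 212648 / 342975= 0.62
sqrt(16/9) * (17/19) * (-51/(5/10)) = -2312/19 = -121.68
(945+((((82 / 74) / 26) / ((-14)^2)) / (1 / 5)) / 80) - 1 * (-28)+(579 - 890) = 662.00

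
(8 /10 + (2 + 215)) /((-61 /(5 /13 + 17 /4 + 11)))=-55.82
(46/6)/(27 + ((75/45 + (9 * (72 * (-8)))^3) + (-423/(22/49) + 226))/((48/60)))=-2024/45973643164967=-0.00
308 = 308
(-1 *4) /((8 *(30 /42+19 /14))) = -7 /29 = -0.24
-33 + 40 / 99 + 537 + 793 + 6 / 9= 128509 / 99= 1298.07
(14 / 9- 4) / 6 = -11 / 27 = -0.41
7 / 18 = 0.39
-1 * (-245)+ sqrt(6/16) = sqrt(6)/4+ 245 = 245.61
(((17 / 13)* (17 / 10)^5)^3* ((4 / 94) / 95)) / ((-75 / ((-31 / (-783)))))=-435955618014099474721279 / 288034526812500000000000000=-0.00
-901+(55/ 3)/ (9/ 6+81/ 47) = -813839/ 909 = -895.31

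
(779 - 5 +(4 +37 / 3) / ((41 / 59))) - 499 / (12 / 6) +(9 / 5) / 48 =548.04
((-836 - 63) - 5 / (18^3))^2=27488765878729 / 34012224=808202.54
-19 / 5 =-3.80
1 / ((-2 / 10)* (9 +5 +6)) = -1 / 4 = -0.25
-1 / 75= -0.01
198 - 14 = 184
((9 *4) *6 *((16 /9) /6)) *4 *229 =58624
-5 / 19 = -0.26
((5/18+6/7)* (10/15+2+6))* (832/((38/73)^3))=75210990712/1296351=58017.46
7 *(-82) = -574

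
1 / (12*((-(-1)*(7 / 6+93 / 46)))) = 23 / 880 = 0.03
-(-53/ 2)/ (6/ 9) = 39.75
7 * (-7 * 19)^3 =-16468459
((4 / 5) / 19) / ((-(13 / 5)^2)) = -20 / 3211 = -0.01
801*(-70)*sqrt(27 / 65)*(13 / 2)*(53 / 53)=-16821*sqrt(195)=-234892.48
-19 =-19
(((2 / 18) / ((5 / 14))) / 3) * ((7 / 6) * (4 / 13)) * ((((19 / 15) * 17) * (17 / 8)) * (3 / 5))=269059 / 263250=1.02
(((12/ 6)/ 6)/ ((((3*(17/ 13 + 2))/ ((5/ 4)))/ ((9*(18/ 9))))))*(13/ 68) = 845/ 5848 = 0.14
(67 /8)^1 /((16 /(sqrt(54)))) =201* sqrt(6) /128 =3.85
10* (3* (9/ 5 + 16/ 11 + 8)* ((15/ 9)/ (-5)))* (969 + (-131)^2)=-22444940/ 11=-2040449.09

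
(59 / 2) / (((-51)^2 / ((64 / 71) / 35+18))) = 1321423 / 6463485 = 0.20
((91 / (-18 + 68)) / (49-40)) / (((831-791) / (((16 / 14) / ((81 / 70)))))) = 91 / 18225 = 0.00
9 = 9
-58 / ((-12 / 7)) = 203 / 6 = 33.83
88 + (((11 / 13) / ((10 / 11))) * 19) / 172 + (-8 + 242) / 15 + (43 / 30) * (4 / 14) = 48886991 / 469560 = 104.11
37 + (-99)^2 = 9838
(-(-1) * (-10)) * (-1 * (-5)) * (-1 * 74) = 3700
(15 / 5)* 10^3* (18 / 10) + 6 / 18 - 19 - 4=5377.33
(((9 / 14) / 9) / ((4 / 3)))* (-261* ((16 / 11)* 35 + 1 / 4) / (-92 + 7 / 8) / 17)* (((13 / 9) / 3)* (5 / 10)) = 848627 / 7634088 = 0.11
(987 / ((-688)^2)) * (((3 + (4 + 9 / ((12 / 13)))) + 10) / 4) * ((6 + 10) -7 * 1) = 950481 / 7573504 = 0.13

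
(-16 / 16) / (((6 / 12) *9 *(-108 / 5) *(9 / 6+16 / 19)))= 95 / 21627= 0.00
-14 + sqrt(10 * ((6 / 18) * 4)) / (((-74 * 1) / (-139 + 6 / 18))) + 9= -5 + 416 * sqrt(30) / 333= 1.84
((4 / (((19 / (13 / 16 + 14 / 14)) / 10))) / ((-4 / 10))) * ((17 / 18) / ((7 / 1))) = -12325 / 9576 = -1.29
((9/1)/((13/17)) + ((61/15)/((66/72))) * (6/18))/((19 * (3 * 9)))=28417/1100385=0.03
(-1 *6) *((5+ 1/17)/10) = -258/85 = -3.04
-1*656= -656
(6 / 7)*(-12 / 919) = -72 / 6433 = -0.01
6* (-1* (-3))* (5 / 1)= 90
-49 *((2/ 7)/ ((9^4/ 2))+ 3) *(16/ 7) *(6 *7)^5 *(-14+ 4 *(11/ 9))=97224552750080/ 243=400101040123.79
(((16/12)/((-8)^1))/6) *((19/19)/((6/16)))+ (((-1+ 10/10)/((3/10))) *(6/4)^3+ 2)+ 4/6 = 70/27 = 2.59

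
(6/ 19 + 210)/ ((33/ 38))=2664/ 11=242.18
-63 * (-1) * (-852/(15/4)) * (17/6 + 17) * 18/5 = -25549776/25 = -1021991.04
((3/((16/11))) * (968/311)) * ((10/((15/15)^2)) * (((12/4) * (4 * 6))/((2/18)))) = 41599.10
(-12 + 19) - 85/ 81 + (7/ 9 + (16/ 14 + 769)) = 440486/ 567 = 776.87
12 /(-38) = -6 /19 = -0.32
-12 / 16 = -3 / 4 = -0.75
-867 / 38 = -22.82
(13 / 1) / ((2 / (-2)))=-13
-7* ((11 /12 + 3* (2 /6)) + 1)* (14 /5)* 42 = -2401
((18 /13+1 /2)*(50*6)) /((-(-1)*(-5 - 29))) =-3675 /221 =-16.63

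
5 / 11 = 0.45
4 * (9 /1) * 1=36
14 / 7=2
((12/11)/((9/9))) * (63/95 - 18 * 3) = -58.19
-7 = -7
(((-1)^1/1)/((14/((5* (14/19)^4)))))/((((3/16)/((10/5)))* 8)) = -54880/390963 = -0.14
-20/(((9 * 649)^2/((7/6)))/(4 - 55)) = 1190/34117281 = 0.00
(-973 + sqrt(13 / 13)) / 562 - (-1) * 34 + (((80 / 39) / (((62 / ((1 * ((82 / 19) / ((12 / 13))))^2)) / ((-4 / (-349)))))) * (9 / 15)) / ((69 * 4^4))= 703797008356757 / 21809324837088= 32.27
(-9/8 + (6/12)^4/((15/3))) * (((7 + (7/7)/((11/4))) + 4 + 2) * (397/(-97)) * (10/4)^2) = 25969755/68288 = 380.30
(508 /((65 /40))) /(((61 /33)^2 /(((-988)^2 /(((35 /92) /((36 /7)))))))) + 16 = 1100632796639696 /911645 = 1207304155.28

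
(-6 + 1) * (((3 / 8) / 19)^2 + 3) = -346605 / 23104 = -15.00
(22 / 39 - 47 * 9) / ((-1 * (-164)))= -16475 / 6396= -2.58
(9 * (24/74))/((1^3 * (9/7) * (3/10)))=280/37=7.57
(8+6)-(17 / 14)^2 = 2455 / 196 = 12.53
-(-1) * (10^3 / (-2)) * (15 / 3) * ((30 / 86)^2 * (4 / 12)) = -187500 / 1849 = -101.41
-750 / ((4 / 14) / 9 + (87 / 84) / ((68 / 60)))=-3213000 / 4051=-793.14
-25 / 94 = -0.27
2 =2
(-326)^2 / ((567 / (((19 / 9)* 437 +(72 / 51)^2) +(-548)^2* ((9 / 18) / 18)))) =853811287780 / 491589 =1736839.69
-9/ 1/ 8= -9/ 8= -1.12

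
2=2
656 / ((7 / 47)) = 30832 / 7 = 4404.57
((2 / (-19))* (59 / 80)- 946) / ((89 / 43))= -30917817 / 67640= -457.09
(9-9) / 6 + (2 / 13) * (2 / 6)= 2 / 39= 0.05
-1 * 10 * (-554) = 5540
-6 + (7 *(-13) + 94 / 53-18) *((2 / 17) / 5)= -38396 / 4505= -8.52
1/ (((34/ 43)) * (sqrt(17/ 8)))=43 * sqrt(34)/ 289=0.87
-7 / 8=-0.88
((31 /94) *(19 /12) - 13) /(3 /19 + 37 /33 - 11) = 588335 /458344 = 1.28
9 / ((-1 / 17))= -153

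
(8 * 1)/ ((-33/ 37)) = -296/ 33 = -8.97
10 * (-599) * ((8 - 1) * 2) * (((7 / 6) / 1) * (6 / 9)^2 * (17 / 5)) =-3991736 / 27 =-147842.07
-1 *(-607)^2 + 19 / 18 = -6632063 / 18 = -368447.94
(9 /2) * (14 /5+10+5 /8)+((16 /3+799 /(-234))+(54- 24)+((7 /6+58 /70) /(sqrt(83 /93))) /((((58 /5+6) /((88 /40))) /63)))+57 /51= 1257 * sqrt(7719) /6640+14869597 /159120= 110.08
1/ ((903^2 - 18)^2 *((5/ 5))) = 1/ 664862482881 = 0.00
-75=-75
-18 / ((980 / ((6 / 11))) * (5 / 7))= -27 / 1925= -0.01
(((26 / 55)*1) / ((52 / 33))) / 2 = 3 / 20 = 0.15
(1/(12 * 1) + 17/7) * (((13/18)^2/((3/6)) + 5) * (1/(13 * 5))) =206569/884520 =0.23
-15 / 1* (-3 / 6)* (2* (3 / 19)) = 2.37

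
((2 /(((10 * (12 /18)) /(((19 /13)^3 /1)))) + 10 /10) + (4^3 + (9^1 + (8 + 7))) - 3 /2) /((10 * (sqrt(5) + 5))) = 242869 /109850 - 242869 * sqrt(5) /549250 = 1.22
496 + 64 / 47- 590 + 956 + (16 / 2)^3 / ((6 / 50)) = 723334 / 141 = 5130.03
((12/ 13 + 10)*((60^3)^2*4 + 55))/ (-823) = -26500608007810/ 10699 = -2476923825.39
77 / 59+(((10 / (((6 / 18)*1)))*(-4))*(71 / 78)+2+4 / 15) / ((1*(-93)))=2627017 / 1069965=2.46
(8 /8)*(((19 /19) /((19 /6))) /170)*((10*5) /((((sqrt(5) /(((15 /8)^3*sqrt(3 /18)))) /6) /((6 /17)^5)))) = 2460375*sqrt(30) /3668910488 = 0.00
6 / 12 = 1 / 2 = 0.50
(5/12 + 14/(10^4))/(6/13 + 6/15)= 81523/168000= 0.49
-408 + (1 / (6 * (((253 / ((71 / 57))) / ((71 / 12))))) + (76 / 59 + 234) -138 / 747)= -879087780719 / 5084613864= -172.89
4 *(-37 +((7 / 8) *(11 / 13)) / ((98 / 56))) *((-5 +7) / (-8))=951 / 26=36.58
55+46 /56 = 1563 /28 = 55.82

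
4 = 4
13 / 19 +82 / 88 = 1351 / 836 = 1.62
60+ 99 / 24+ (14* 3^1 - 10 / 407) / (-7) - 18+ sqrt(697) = 66.53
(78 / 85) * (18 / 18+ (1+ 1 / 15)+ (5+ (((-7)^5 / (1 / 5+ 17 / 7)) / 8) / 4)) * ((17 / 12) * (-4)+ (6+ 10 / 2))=-6508879 / 6900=-943.32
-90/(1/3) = -270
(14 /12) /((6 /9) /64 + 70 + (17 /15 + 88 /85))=9520 /588981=0.02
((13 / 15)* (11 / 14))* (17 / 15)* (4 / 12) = 2431 / 9450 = 0.26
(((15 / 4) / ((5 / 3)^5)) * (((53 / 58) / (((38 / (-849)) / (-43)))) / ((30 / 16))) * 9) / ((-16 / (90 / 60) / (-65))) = 165030952203 / 22040000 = 7487.79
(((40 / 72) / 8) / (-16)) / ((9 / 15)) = -25 / 3456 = -0.01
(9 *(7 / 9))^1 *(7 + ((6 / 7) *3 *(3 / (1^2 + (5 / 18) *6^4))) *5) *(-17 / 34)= -17959 / 722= -24.87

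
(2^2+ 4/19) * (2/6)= 80/57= 1.40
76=76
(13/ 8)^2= 169/ 64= 2.64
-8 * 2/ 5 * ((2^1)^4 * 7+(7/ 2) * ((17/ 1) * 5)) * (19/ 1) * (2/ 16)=-15561/ 5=-3112.20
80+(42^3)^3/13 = 406671383850512/13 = 31282414142347.08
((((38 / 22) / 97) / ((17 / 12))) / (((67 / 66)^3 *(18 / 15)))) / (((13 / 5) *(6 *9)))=459800 / 6447456431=0.00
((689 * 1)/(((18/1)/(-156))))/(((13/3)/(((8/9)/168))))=-7.29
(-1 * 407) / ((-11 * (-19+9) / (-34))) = 629 / 5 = 125.80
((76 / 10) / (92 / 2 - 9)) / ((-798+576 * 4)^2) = 19 / 209793330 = 0.00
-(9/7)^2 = -81/49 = -1.65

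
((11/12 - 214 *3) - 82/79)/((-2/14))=4261117/948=4494.85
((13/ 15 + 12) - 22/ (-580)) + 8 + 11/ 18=28078/ 1305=21.52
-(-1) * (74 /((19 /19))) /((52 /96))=1776 /13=136.62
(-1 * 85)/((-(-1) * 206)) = -85/206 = -0.41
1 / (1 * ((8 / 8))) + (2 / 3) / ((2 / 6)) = 3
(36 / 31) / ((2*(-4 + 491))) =18 / 15097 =0.00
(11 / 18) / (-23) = -11 / 414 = -0.03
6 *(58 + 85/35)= 2538/7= 362.57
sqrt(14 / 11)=sqrt(154) / 11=1.13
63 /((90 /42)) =147 /5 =29.40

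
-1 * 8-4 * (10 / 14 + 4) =-188 / 7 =-26.86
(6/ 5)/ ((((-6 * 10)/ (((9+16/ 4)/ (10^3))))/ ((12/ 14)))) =-39/ 175000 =-0.00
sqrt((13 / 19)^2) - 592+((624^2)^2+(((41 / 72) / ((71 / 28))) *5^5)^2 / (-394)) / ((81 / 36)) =1853744526722569883639 / 27510219054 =67383851909.13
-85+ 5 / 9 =-760 / 9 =-84.44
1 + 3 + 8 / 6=16 / 3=5.33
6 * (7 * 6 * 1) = 252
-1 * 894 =-894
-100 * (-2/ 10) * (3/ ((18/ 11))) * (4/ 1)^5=112640/ 3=37546.67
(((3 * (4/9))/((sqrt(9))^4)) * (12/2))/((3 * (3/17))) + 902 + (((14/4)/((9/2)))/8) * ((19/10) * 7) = 52690931/58320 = 903.48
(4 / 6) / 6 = 1 / 9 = 0.11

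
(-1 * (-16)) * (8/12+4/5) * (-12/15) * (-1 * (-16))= -22528/75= -300.37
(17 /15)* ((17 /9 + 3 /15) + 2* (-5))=-6052 /675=-8.97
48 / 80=3 / 5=0.60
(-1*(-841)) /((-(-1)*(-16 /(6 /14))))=-2523 /112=-22.53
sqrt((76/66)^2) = 1.15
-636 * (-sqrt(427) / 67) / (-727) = -636 * sqrt(427) / 48709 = -0.27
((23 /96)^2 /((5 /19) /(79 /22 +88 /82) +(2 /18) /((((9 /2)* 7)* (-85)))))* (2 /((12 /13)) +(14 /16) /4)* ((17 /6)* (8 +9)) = 237866912679445 /2033484562432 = 116.98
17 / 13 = 1.31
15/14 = 1.07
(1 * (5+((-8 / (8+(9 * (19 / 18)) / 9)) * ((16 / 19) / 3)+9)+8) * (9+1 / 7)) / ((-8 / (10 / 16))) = -336830 / 21679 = -15.54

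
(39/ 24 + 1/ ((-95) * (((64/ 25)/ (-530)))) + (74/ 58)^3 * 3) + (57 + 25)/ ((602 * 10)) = 10.05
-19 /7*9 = -171 /7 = -24.43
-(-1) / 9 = 1 / 9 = 0.11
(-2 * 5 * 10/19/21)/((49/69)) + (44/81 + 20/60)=276407/527877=0.52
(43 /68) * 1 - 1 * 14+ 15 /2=-399 /68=-5.87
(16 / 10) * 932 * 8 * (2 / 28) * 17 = 507008 / 35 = 14485.94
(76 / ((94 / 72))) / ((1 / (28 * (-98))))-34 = -7509182 / 47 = -159769.83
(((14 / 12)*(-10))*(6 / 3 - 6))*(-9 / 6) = -70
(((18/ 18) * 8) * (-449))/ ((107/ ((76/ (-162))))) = 136496/ 8667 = 15.75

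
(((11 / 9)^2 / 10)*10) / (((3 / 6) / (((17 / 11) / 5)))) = 374 / 405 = 0.92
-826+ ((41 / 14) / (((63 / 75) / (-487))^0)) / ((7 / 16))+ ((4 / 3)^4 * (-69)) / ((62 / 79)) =-44998426 / 41013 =-1097.17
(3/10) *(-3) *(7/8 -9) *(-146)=-8541/8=-1067.62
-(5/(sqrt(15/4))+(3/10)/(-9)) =1/30 - 2 * sqrt(15)/3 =-2.55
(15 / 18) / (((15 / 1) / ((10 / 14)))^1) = 0.04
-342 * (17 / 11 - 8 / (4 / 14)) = 99522 / 11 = 9047.45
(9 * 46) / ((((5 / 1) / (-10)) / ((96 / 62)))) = -39744 / 31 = -1282.06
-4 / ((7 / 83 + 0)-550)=0.01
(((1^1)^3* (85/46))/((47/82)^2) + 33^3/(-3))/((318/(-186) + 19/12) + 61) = -32328462468/164360645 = -196.69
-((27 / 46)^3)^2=-387420489 / 9474296896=-0.04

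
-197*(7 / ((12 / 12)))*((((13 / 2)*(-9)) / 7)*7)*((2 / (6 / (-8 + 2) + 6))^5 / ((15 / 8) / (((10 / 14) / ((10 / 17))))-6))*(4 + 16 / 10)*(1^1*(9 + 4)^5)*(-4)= 2433282612354048 / 1578125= 1541882051.39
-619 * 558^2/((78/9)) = -289101474/13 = -22238574.92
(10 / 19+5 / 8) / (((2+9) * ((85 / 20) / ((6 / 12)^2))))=175 / 28424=0.01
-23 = -23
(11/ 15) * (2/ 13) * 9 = 66/ 65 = 1.02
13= 13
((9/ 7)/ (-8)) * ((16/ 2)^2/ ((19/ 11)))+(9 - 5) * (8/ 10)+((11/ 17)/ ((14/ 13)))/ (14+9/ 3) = -1045311/ 384370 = -2.72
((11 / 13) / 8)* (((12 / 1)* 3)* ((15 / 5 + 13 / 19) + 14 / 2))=20097 / 494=40.68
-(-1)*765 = 765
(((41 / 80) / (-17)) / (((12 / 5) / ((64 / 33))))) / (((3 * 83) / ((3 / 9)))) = -41 / 1257201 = -0.00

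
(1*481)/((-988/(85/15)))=-629/228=-2.76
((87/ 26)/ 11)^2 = 7569/ 81796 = 0.09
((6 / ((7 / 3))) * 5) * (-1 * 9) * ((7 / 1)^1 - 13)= 4860 / 7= 694.29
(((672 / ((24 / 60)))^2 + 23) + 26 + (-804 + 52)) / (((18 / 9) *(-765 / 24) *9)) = -11286788 / 2295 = -4917.99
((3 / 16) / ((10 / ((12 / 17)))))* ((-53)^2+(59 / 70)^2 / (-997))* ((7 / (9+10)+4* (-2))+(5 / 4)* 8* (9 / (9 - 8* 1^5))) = 38657139484923 / 12623615200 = 3062.29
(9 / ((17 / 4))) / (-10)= -18 / 85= -0.21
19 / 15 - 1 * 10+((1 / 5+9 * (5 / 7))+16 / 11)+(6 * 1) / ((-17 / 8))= -68207 / 19635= -3.47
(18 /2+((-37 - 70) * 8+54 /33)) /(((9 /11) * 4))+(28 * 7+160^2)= 919357 /36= 25537.69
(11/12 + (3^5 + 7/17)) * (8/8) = 49843/204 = 244.33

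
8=8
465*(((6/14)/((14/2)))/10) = 2.85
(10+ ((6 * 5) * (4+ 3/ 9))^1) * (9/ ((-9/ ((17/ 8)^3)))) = -171955/ 128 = -1343.40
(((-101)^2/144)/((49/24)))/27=1.29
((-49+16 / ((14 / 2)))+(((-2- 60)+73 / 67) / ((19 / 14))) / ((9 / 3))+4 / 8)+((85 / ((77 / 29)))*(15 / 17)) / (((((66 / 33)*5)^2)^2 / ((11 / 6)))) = -1308196849 / 21386400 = -61.17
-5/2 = -2.50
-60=-60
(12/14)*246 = 1476/7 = 210.86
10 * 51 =510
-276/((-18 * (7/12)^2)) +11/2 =4955/98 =50.56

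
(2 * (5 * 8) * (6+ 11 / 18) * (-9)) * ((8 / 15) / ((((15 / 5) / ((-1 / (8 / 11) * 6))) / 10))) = 209440 / 3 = 69813.33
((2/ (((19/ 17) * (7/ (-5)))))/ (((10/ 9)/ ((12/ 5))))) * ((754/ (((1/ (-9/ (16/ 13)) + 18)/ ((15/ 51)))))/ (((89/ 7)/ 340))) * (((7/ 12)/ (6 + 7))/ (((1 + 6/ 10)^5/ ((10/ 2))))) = -56779734375/ 2895208448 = -19.61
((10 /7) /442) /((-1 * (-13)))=0.00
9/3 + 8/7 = 29/7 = 4.14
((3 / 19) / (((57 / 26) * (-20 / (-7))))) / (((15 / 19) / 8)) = 364 / 1425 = 0.26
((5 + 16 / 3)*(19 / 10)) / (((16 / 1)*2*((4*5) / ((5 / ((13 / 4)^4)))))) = 0.00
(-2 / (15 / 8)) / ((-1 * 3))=16 / 45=0.36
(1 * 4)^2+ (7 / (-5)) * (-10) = 30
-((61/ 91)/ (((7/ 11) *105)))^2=-0.00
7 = 7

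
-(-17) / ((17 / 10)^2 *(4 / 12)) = 300 / 17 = 17.65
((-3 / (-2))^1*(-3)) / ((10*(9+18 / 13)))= -13 / 300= -0.04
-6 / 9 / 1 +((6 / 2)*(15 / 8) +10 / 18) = 397 / 72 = 5.51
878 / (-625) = -1.40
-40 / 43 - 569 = -24507 / 43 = -569.93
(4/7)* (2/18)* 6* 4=32/21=1.52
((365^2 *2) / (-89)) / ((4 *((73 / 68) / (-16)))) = 992800 / 89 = 11155.06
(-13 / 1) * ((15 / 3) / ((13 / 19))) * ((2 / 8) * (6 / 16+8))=-198.91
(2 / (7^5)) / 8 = 1 / 67228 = 0.00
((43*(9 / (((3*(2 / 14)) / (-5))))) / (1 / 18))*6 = -487620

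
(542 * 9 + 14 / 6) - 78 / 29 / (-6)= 424628 / 87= 4880.78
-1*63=-63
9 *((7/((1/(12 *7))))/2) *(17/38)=22491/19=1183.74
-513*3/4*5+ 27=-7587/4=-1896.75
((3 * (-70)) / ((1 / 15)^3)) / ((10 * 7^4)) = -10125 / 343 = -29.52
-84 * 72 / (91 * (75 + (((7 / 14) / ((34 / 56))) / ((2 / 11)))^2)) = -62424 / 89713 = -0.70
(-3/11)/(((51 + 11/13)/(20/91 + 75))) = -20535/51898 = -0.40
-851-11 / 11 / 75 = -63826 / 75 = -851.01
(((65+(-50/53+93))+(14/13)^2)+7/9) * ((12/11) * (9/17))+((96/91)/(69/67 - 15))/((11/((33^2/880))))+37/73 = 1580407130317/17118080980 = 92.32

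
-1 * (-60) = 60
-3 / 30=-1 / 10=-0.10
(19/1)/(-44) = -19/44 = -0.43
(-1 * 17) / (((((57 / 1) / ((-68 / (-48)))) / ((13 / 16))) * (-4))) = 3757 / 43776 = 0.09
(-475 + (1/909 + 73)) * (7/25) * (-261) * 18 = 1335233718/2525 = 528805.43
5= 5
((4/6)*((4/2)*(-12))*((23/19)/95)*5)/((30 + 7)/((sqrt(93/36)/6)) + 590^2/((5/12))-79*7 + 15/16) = -106010730752/86823519380454497 + 1818624*sqrt(93)/86823519380454497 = -0.00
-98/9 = -10.89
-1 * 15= -15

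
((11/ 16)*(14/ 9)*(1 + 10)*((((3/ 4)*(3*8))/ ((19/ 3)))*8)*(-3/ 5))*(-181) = 2759526/ 95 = 29047.64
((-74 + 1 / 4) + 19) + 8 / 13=-2815 / 52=-54.13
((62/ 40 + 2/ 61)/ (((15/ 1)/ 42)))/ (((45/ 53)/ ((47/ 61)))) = 33670847/ 8372250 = 4.02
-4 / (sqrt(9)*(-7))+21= 445 / 21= 21.19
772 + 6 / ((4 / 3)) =1553 / 2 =776.50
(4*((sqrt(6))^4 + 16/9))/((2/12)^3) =32640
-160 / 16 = -10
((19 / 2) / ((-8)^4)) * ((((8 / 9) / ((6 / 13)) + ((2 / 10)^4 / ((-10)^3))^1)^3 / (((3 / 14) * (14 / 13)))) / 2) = 8479025742623806137638299 / 236196000000000000000000000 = 0.04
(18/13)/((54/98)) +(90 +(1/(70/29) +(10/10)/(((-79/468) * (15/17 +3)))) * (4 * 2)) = 83.62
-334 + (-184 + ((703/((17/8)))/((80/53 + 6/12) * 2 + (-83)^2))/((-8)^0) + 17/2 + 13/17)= -3159258433/6210610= -508.69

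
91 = 91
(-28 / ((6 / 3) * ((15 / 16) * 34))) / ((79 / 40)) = -896 / 4029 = -0.22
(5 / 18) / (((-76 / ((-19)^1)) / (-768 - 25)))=-3965 / 72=-55.07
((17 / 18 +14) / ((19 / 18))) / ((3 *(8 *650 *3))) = 269 / 889200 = 0.00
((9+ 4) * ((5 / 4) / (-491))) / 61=-65 / 119804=-0.00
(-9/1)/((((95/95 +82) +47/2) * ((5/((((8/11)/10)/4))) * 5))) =-6/97625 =-0.00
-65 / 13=-5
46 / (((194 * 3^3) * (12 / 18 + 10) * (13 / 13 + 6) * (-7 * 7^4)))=-23 / 3286642464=-0.00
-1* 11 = -11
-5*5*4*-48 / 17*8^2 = 307200 / 17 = 18070.59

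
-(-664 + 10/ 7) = 4638/ 7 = 662.57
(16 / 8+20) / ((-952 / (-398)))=2189 / 238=9.20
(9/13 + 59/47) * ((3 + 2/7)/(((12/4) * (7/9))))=11730/4277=2.74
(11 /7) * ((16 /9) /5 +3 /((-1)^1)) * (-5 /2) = 187 /18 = 10.39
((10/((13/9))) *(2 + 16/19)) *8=157.41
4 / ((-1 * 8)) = -1 / 2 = -0.50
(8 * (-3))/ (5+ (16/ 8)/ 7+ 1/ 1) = -3.82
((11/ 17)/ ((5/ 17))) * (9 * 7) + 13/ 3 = 2144/ 15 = 142.93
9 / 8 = 1.12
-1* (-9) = 9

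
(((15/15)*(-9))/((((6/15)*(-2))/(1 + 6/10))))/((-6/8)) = -24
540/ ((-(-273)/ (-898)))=-161640/ 91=-1776.26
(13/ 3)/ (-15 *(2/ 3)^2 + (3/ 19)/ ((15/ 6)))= -1235/ 1882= -0.66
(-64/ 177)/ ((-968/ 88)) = 0.03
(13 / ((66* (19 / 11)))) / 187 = 0.00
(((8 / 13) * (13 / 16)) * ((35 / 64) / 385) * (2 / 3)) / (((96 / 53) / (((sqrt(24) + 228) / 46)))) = 53 * sqrt(6) / 4663296 + 1007 / 777216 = 0.00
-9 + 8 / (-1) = -17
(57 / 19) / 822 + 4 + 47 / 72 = 45931 / 9864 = 4.66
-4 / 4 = -1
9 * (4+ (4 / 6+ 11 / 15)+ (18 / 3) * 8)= 480.60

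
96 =96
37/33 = 1.12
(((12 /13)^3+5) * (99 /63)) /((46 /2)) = 139843 /353717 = 0.40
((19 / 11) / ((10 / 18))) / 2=1.55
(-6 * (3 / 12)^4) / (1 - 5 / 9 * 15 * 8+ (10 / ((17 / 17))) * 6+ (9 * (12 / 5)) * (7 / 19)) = -855 / 83584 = -0.01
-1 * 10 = -10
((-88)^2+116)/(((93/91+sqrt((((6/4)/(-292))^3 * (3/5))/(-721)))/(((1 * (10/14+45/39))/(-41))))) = -350.43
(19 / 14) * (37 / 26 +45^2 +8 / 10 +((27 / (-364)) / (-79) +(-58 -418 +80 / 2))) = 4346937591 / 2012920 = 2159.52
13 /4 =3.25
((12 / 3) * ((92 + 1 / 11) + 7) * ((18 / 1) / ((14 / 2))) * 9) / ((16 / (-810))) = -35757450 / 77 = -464382.47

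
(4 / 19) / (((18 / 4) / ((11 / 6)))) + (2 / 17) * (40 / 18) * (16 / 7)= 41716 / 61047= 0.68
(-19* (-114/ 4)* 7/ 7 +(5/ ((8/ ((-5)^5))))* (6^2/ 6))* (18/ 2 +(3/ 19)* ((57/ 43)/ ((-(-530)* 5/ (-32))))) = -22919219379/ 227900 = -100567.00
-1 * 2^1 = -2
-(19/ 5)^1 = -19/ 5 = -3.80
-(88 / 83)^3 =-681472 / 571787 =-1.19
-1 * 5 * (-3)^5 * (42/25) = 2041.20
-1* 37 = -37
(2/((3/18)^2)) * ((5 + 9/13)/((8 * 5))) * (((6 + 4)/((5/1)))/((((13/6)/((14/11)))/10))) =223776/1859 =120.37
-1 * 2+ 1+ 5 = 4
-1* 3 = -3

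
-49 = -49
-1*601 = -601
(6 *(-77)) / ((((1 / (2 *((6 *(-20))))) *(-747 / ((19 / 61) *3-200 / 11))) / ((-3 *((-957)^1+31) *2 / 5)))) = 14403107712 / 5063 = 2844777.35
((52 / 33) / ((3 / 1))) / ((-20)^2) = 0.00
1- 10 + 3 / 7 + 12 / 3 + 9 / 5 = -97 / 35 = -2.77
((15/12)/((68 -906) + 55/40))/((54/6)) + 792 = 47707694/60237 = 792.00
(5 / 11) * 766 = 3830 / 11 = 348.18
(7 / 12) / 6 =7 / 72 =0.10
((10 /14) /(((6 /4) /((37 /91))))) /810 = 37 /154791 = 0.00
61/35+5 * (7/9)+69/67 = 140593/21105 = 6.66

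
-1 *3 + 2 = -1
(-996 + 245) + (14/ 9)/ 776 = -2622485/ 3492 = -751.00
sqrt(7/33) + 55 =sqrt(231)/33 + 55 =55.46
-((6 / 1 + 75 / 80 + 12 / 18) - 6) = -1.60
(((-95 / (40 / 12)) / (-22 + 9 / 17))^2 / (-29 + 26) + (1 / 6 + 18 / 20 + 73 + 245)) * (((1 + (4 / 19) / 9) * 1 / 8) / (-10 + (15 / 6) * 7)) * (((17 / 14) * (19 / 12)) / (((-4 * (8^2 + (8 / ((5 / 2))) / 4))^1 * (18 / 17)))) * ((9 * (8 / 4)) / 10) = -147145193591 / 2148161679360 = -0.07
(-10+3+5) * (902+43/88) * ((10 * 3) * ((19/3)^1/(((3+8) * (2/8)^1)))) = -15089610/121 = -124707.52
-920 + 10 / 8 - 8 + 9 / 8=-925.62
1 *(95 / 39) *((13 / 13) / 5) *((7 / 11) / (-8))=-133 / 3432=-0.04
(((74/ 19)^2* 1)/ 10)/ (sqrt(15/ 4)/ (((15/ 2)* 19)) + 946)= 7770444/ 4845970139 - 2738* sqrt(15)/ 460367163205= 0.00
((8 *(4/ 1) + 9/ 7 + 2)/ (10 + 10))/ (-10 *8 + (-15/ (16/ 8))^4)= 988/ 1727075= 0.00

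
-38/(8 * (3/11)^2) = -63.86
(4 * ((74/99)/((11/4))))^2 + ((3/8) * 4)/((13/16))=46686232/15416973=3.03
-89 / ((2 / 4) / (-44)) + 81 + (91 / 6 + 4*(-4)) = 47473 / 6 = 7912.17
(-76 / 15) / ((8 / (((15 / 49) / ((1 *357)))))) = -0.00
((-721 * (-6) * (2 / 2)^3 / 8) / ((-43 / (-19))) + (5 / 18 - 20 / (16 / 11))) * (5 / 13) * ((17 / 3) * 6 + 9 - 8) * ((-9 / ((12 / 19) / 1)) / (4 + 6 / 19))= -11024606075 / 1100112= -10021.35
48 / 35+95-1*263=-5832 / 35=-166.63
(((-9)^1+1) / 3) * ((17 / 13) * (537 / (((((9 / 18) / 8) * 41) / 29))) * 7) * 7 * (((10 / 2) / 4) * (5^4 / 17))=-25435900000 / 533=-47722138.84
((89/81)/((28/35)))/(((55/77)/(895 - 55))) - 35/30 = 87157/54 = 1614.02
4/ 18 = 2/ 9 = 0.22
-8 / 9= -0.89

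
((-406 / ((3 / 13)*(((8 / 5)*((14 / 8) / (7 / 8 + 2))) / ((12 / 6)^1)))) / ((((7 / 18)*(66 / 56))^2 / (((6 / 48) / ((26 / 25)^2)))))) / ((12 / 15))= -2484.55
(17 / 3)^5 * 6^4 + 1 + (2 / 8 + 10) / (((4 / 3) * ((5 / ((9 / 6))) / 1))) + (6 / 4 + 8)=3634840067 / 480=7572583.47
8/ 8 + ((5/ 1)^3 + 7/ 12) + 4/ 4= 1531/ 12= 127.58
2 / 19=0.11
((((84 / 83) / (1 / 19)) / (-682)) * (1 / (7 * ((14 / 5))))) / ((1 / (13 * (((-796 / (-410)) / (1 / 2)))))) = -589836 / 8122961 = -0.07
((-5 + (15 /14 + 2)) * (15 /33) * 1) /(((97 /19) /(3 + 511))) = -659205 /7469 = -88.26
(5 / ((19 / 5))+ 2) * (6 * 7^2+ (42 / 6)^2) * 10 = 216090 / 19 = 11373.16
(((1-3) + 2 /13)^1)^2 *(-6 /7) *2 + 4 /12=-19553 /3549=-5.51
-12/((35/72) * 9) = -96/35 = -2.74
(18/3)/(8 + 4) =0.50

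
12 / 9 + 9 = 31 / 3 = 10.33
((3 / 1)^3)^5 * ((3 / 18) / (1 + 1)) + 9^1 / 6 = 4782975 / 4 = 1195743.75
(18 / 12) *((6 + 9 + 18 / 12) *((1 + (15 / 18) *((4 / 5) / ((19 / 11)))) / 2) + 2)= 3063 / 152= 20.15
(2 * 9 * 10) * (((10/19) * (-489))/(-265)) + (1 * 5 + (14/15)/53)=2716391/15105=179.83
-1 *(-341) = 341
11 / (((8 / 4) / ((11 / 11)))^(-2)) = 44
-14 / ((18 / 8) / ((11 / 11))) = -56 / 9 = -6.22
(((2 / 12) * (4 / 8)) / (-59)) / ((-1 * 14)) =1 / 9912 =0.00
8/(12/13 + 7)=104/103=1.01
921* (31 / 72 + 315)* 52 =90639601 / 6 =15106600.17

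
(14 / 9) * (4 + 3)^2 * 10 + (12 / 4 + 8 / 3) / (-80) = 548749 / 720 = 762.15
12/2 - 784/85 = -274/85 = -3.22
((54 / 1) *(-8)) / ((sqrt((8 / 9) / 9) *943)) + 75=73.54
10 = 10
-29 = -29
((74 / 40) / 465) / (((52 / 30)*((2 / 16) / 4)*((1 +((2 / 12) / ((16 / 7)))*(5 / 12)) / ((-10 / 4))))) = -85248 / 478361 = -0.18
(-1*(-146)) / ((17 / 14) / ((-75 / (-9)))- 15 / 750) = 12775 / 11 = 1161.36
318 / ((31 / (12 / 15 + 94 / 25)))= 36252 / 775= 46.78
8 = 8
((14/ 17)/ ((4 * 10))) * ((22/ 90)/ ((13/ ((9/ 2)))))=77/ 44200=0.00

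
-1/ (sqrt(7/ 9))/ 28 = -3 * sqrt(7)/ 196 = -0.04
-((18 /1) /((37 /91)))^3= -4394826072 /50653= -86763.39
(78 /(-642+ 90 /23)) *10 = -1495 /1223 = -1.22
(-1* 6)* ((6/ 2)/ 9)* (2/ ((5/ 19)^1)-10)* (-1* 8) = -192/ 5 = -38.40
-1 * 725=-725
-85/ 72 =-1.18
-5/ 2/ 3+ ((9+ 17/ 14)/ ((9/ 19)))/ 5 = 1096/ 315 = 3.48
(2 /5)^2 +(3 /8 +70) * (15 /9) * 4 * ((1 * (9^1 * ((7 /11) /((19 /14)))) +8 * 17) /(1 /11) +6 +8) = 1040564978 /1425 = 730221.04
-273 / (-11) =273 / 11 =24.82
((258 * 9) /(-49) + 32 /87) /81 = -200446 /345303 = -0.58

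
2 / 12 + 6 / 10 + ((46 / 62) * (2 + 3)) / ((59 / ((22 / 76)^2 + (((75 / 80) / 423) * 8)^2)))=50666533112 / 65634039945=0.77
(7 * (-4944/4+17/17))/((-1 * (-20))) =-1729/4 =-432.25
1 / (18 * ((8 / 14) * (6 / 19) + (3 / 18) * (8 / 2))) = 133 / 2028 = 0.07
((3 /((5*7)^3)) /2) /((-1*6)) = -1 /171500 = -0.00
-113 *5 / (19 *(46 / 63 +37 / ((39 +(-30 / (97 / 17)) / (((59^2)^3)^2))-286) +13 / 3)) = -1517336218637476326527766286455 / 250723550086893610552402796656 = -6.05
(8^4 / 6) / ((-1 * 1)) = -2048 / 3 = -682.67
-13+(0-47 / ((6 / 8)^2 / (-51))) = 12745 / 3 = 4248.33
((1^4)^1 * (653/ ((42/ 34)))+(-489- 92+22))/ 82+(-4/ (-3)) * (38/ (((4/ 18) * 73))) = 173021/ 62853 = 2.75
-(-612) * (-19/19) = -612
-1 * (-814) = 814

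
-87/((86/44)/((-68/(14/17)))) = 1106292/301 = 3675.39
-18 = -18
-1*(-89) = 89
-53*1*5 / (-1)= 265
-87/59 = -1.47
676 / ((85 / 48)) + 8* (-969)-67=-632167 / 85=-7437.26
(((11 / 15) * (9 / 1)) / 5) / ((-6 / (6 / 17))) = -33 / 425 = -0.08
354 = 354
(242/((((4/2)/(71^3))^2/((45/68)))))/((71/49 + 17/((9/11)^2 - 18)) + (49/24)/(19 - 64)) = 1075062581092266349275/88601399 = 12133697585207.05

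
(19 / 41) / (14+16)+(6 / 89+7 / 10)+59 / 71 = 1254343 / 777237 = 1.61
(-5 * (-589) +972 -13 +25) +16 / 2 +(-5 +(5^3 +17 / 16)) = 64929 / 16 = 4058.06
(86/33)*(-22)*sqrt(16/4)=-344/3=-114.67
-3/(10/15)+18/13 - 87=-2343/26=-90.12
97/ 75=1.29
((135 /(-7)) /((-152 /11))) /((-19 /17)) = -25245 /20216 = -1.25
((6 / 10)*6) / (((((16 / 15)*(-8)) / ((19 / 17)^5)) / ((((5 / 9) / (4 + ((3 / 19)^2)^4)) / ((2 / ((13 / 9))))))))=-546688785009341767 / 7407892438310578560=-0.07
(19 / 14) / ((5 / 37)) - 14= -277 / 70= -3.96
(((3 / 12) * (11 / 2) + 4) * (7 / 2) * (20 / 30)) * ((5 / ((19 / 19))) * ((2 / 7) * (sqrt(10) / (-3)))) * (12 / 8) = -215 * sqrt(10) / 24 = -28.33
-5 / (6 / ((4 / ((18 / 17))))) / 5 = -0.63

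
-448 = -448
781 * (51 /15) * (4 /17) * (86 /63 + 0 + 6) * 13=59822.12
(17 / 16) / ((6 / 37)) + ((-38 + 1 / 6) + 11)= -649 / 32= -20.28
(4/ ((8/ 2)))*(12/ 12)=1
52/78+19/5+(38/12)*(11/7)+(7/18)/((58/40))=177421/18270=9.71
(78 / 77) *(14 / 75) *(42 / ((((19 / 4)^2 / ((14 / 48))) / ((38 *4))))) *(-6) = -489216 / 5225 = -93.63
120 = 120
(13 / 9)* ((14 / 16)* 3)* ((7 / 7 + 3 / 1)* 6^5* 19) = 2240784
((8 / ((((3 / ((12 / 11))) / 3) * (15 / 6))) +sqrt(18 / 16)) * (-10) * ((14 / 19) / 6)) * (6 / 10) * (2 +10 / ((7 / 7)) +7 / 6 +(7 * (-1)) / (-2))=-8960 / 209- 175 * sqrt(2) / 19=-55.90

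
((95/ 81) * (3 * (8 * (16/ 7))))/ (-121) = -0.53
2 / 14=1 / 7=0.14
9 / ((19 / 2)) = 18 / 19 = 0.95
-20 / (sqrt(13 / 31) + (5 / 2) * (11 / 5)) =-13640 / 3699 + 80 * sqrt(403) / 3699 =-3.25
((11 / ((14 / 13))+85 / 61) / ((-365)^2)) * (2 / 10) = 9913 / 568870750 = 0.00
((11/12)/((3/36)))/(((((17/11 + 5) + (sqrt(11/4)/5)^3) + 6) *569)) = 16698000000/10835944361981- 14641000 *sqrt(11)/10835944361981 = 0.00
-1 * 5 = -5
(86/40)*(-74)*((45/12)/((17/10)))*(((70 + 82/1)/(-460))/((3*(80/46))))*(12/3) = 30229/340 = 88.91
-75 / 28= -2.68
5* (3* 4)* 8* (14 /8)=840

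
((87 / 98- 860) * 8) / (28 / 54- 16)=4546422 / 10241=443.94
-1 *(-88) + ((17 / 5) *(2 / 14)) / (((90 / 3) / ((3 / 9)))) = 277217 / 3150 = 88.01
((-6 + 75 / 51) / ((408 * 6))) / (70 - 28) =-0.00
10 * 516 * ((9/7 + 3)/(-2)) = -77400/7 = -11057.14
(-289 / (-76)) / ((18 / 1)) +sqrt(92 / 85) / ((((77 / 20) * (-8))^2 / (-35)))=289 / 1368 - 25 * sqrt(1955) / 28798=0.17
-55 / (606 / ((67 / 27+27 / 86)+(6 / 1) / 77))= -2568695 / 9849924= -0.26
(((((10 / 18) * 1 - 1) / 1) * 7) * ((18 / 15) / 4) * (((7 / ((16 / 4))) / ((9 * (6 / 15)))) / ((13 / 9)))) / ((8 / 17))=-833 / 1248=-0.67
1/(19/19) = 1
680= 680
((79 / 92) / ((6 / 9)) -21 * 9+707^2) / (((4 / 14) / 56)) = 97933612.46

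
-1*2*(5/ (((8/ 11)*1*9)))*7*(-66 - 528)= 12705/ 2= 6352.50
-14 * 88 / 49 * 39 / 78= -88 / 7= -12.57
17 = 17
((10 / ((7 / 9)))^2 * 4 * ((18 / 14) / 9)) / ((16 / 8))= 16200 / 343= 47.23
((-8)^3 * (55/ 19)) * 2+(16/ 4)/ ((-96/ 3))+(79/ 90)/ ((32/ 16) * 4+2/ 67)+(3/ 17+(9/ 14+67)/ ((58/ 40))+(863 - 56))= -13400407810351/ 6349701960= -2110.40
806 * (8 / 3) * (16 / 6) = 51584 / 9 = 5731.56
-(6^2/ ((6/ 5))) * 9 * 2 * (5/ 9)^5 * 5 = -312500/ 2187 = -142.89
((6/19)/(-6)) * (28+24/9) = -92/57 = -1.61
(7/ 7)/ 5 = 1/ 5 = 0.20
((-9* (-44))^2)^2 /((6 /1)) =4098542976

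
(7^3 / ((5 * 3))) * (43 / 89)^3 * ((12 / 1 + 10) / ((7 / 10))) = 171417092 / 2114907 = 81.05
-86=-86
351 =351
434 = 434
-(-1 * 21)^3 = 9261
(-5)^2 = 25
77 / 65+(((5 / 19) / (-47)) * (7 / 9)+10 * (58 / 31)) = 19.89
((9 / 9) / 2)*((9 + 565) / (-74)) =-287 / 74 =-3.88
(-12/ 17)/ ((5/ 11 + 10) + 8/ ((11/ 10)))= -44/ 1105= -0.04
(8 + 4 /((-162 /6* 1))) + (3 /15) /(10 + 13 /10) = 24010 /3051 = 7.87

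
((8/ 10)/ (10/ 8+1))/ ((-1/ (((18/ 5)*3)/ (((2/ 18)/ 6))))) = -5184/ 25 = -207.36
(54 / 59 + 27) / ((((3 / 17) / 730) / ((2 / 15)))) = 908412 / 59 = 15396.81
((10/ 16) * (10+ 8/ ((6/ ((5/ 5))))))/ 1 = 85/ 12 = 7.08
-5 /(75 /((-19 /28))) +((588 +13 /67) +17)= 17031433 /28140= 605.24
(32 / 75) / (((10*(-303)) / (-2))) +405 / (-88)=-46015309 / 9999000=-4.60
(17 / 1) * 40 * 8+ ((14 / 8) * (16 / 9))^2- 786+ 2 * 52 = 4767.68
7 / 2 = 3.50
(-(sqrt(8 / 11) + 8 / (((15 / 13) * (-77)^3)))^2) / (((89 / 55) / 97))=-3308231597734552 / 75884693841495 + 40352 * sqrt(22) / 121894311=-43.59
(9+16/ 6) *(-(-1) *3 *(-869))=-30415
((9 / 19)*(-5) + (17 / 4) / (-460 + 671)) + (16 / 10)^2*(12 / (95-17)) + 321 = 1662769783 / 5211700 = 319.05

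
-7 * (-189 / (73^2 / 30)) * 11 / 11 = 39690 / 5329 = 7.45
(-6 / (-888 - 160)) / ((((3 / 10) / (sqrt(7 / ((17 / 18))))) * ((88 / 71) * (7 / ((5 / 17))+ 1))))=5325 * sqrt(238) / 48602048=0.00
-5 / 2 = -2.50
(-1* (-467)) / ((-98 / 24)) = -5604 / 49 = -114.37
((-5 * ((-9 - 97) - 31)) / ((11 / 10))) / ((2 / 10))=34250 / 11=3113.64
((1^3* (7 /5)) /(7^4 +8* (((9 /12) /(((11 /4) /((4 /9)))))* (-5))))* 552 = 127512 /395365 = 0.32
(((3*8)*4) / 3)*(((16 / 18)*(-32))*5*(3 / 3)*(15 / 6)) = -102400 / 9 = -11377.78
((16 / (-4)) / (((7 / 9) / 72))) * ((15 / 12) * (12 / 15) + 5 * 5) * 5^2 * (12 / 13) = -1555200 / 7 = -222171.43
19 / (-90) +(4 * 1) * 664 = 239021 / 90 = 2655.79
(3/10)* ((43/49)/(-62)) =-129/30380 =-0.00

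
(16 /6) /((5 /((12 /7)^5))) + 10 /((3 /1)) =2831006 /252105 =11.23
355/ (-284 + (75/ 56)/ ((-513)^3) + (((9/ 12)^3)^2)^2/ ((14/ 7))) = -3752382702267924480/ 3001738750939751971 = -1.25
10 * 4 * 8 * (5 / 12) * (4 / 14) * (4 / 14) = 1600 / 147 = 10.88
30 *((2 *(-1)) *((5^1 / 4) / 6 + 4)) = -505 / 2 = -252.50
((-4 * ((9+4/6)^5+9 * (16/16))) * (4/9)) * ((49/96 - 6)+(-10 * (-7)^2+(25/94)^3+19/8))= 50408338493815996/681182703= 74001201.55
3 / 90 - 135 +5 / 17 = -68683 / 510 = -134.67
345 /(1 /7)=2415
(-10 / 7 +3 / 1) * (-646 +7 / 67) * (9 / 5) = -856845 / 469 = -1826.96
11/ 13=0.85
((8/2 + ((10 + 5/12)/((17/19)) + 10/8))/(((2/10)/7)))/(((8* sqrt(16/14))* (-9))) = -60305* sqrt(14)/29376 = -7.68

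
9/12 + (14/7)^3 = 35/4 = 8.75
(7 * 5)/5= 7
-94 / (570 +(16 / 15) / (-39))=-27495 / 166717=-0.16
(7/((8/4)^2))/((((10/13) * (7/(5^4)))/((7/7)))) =1625/8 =203.12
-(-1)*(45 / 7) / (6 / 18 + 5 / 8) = 1080 / 161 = 6.71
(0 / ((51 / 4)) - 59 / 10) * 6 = -177 / 5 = -35.40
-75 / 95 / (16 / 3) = -45 / 304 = -0.15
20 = 20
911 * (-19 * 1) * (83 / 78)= -1436647 / 78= -18418.55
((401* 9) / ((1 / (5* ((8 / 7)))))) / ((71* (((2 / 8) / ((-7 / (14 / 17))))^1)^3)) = -5673925440 / 497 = -11416348.97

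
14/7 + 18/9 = 4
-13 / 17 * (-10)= 130 / 17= 7.65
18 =18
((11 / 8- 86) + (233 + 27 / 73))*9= 781803 / 584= 1338.70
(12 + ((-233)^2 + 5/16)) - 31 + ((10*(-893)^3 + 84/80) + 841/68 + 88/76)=-184010910967293/25840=-7121165285.11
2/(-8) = -1/4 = -0.25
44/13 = 3.38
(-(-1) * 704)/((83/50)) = 35200/83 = 424.10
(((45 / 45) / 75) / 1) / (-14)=-1 / 1050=-0.00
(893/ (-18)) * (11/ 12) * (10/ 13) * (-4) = 139.93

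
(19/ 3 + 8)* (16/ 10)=344/ 15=22.93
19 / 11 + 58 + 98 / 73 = 49039 / 803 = 61.07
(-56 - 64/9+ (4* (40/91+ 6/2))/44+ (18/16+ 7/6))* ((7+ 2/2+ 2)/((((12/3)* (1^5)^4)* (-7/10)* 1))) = 109021075/504504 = 216.10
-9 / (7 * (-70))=9 / 490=0.02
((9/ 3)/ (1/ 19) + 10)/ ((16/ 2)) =67/ 8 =8.38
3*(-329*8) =-7896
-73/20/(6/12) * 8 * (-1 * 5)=292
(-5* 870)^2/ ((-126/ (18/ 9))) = -2102500/ 7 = -300357.14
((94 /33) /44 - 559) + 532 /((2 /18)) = 3070301 /726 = 4229.06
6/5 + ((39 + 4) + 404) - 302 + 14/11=8111/55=147.47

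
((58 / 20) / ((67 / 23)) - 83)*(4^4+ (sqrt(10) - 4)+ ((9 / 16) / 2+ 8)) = -457620247 / 21440 - 54943*sqrt(10) / 670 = -21603.55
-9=-9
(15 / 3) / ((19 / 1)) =5 / 19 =0.26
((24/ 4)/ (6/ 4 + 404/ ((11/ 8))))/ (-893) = -132/ 5801821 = -0.00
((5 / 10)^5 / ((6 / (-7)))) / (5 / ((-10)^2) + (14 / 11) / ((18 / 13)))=-1155 / 30704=-0.04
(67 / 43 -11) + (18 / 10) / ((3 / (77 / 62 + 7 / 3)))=-19453 / 2666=-7.30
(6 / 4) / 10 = 3 / 20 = 0.15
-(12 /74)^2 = -36 /1369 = -0.03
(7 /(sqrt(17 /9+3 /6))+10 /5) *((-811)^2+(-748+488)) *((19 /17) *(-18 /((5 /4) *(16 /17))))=-2360942451 *sqrt(86) /430-112425831 /5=-73402560.57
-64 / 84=-16 / 21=-0.76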